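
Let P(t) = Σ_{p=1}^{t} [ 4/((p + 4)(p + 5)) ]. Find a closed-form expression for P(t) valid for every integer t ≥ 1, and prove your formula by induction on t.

We claim P(t) = 4t/(5(t + 5)) for all t ≥ 1.
For the base case t = 1: P(1) = 2/15, and the closed form gives 2/15. They agree.
Suppose the result is true for t = p, so P(p) = 4p/(5(p + 5)).
Then P(p+1) = P(p) + (4/((p + 5)(p + 6))) = (4p/(5(p + 5))) + (4/((p + 5)(p + 6))).
Simplifying, P(p+1) = 4(p + 1)/(5(p + 6)) = 4(p+1)/(5((p+1) + 5)),
which is the closed form with t = p+1.
Hence, by induction on t, the claim holds for every t ≥ 1.

P(t) = 4t/(5(t + 5))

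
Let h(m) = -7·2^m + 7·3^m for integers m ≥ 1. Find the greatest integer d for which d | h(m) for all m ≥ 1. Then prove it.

Computing the first values: h(1) = 7 and h(2) = 35; gcd(7, 35) = 7, so d ≤ 7.
We prove 7 | -7·2^m + 7·3^m for all m ≥ 1 by induction on m.
When m = 1: h(1) = 7 = 7·(1), so 7 | h(1).
Inductive step: suppose the statement holds for some r ≥ 1, i.e. 7 | h(r). Then
h(r+1) − 3·h(r) = (-7·2^(r+1) + 7·3^(r+1)) − 3·(-7·2^r + 7·3^r) = (-7)·2^r·(2 − 3) = (7)·2^r. Since 7 | h(r) by the inductive hypothesis, 7 | 3·h(r); and 7 | 7 since 7 = 7·1. Therefore 7 | h(r+1).
By induction, the statement is established for all m ≥ 1.
Therefore the largest such d is 7.

d = 7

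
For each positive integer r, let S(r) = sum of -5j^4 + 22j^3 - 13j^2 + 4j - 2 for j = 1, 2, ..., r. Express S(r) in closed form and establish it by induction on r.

We claim S(r) = -r(r^4 - 3r^3 - 5r^2 - r + 2) for all r ≥ 1.
Base step (r = 1): S(1) = 6, and the closed form gives 6. They agree.
Inductive step: suppose the statement holds for some j ≥ 1, so S(j) = j(-j^4 + 3j^3 + 5j^2 + j - 2).
Then S(j+1) = S(j) + (-5j^4 + 2j^3 + 23j^2 + 24j + 6) = (j(-j^4 + 3j^3 + 5j^2 + j - 2)) + (-5j^4 + 2j^3 + 23j^2 + 24j + 6).
Simplifying, S(j+1) = -(j + 1)(j^4 + j^3 - 8j^2 - 16j - 6) = -(j+1)((j+1)^4 - 3(j+1)^3 - 5(j+1)^2 - (j+1) + 2),
which is the closed form with r = j+1.
By the principle of mathematical induction, the result holds for all r ≥ 1.

S(r) = -r(r^4 - 3r^3 - 5r^2 - r + 2)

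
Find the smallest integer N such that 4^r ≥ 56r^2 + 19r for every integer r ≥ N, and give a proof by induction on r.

At r = 5: 1024 < 1495, so the inequality fails and N ≥ 6. We prove 4^r ≥ 56r^2 + 19r for all r ≥ 6.
Base case (r = 6): 4^r = 4096 and 56r^2 + 19r = 2130, so 4096 ≥ 2130.
Inductive step: assume the claim holds for r = j, so 4^j ≥ 56j^2 + 19j.
Then 4^(j + 1) = 4·(4^j) ≥ 4·(56j^2 + 19j).
Also, for j ≥ 6 we have 4·(56j^2 + 19j) ≥ 56(j+1)^2 + 19(j+1), since 4·(56j^2 + 19j) − (56(j+1)^2 + 19(j+1)) = 168j^2 - 55j - 75, which is nonnegative for all j ≥ 6.
Combining, 4^(j + 1) ≥ 56(j+1)^2 + 19(j+1).
By the principle of mathematical induction, the result holds for all r ≥ 6.
Hence the smallest such N is 6.

N = 6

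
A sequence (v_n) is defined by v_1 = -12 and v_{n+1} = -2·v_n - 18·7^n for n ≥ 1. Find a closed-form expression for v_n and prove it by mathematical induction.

Computing the first terms: v_1 = -12, v_2 = -102, v_3 = -678. This suggests v_n = -(-2)^n - 2·7^n.
Base step (n = 1): the formula gives -12 = -12 = v_1.
Inductive step: suppose the statement holds for some m ≥ 1, so v_m = -(-2)^m - 2·7^m.
Then v_{m+1} = -2·v_m - 18·7^m = -2·(-(-2)^m - 2·7^m) - 18·7^m = -(-2)^(m + 1) - 2·7^(m + 1),
which is the claimed formula at n = m+1.
By induction, the statement is established for all n ≥ 1.

v_n = -(-2)^n - 2·7^n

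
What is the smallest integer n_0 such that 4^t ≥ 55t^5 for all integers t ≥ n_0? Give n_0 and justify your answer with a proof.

At t = 11: 4194304 < 8857805, so the inequality fails and n_0 ≥ 12. We prove 4^t ≥ 55t^5 for all t ≥ 12.
Base case (t = 12): 4^t = 16777216 and 55t^5 = 13685760, so 16777216 ≥ 13685760.
Inductive step: assume the claim holds for t = p, so 4^p ≥ 55p^5.
Then 4^(p + 1) = 4·(4^p) ≥ 4·(55p^5).
Also, for p ≥ 12 we have 4·(55p^5) ≥ 55(p+1)^5, since 4 ≥ (1 + 1/p)^5 for all p ≥ 12.
Combining, 4^(p + 1) ≥ 55(p+1)^5.
Hence, by induction on t, the claim holds for every t ≥ 12.
Hence the smallest such n_0 is 12.

n_0 = 12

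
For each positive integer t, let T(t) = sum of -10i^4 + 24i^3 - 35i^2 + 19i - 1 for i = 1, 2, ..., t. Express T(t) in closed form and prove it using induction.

We claim T(t) = -t(2t^4 - t^3 + 3t^2 + 2t - 3) for all t ≥ 1.
For the base case t = 1: T(1) = -3, and the closed form gives -3. They agree.
For the inductive step, assume it holds for an arbitrary i ≥ 1, so T(i) = i(-2i^4 + i^3 - 3i^2 - 2i + 3).
Then T(i+1) = T(i) + (-10i^4 - 16i^3 - 23i^2 - 19i - 3) = (i(-2i^4 + i^3 - 3i^2 - 2i + 3)) + (-10i^4 - 16i^3 - 23i^2 - 19i - 3).
Simplifying, T(i+1) = -(i + 1)(2i^4 + 7i^3 + 12i^2 + 13i + 3) = -(i+1)(2(i+1)^4 - (i+1)^3 + 3(i+1)^2 + 2(i+1) - 3),
which is the closed form with t = i+1.
This completes the induction.

T(t) = -t(2t^4 - t^3 + 3t^2 + 2t - 3)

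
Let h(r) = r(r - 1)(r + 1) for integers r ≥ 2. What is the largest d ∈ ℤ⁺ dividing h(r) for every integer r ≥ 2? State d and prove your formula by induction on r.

Computing the first values: h(2) = 6 and h(3) = 24; gcd(6, 24) = 6, so d ≤ 6.
We prove 6 | r(r - 1)(r + 1) for all r ≥ 2 by induction on r.
For the base case r = 2: h(2) = 6 = 6·(1), so 6 | h(2).
Suppose the result is true for r = p, i.e. 6 | h(p). Then
h(p+1) − h(p) = p·(p+1)·(p+2) − (p-1)·p·(p+1) = p·(p+1)·[(p+2) − (p-1)] = 3·p·(p+1). The product of 2 consecutive integers is divisible by (2)! = 2, so h(p+1) − h(p) is divisible by 3·2 = 6. By the inductive hypothesis 6 | h(p), hence 6 | h(p+1).
Hence, by induction on r, the claim holds for every r ≥ 2.
Therefore the largest such d is 6.

d = 6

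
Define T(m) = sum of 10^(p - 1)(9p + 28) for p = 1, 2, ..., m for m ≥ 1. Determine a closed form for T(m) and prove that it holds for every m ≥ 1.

We claim T(m) = 10^m(m + 3) - 3 for all m ≥ 1.
Base step (m = 1): T(1) = 37, and the closed form gives 37. They agree.
Inductive step: suppose the statement holds for some p ≥ 1, so T(p) = 10^p(p + 3) - 3.
Then T(p+1) = T(p) + (10^p(9p + 37)) = (10^p(p + 3) - 3) + (10^p(9p + 37)).
Simplifying, T(p+1) = 10·10^p·p + 40·10^p - 3 = 10^(p+1)((p+1) + 3) - 3,
which is the closed form with m = p+1.
This completes the induction.

T(m) = 10^m(m + 3) - 3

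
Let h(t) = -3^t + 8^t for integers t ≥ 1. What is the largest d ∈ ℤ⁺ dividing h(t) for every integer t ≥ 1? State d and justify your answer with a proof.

d = 5

Computing the first values: h(1) = 5 and h(2) = 55; gcd(5, 55) = 5, so d ≤ 5.
We prove 5 | -3^t + 8^t for all t ≥ 1 by induction on t.
Base step (t = 1): h(1) = 5 = 5·(1), so 5 | h(1).
Suppose the result is true for t = k, i.e. 5 | h(k). Then
8^{k+1} − 3^{k+1} = 8·8^k − 3·3^k = 8·(8^k − 3^k) + (5)·3^k. The first term is divisible by 5 by the inductive hypothesis, and the second term (5)·3^k is divisible by 5 since 5 | 5. Hence 5 | h(k+1).
Hence, by induction on t, the claim holds for every t ≥ 1.
Therefore the largest such d is 5.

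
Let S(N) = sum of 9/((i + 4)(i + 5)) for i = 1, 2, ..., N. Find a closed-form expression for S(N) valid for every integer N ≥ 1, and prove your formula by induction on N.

S(N) = 9N/(5(N + 5))

We claim S(N) = 9N/(5(N + 5)) for all N ≥ 1.
For the base case N = 1: S(1) = 3/10, and the closed form gives 3/10. They agree.
Suppose the result is true for N = i, so S(i) = 9i/(5(i + 5)).
Then S(i+1) = S(i) + (9/((i + 5)(i + 6))) = (9i/(5(i + 5))) + (9/((i + 5)(i + 6))).
Simplifying, S(i+1) = 9(i + 1)/(5(i + 6)) = 9(i+1)/(5((i+1) + 5)),
which is the closed form with N = i+1.
Hence, by induction on N, the claim holds for every N ≥ 1.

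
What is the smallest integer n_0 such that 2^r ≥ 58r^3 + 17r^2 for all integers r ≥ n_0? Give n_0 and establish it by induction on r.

At r = 18: 262144 < 343764, so the inequality fails and n_0 ≥ 19. We prove 2^r ≥ 58r^3 + 17r^2 for all r ≥ 19.
For the base case r = 19: 2^r = 524288 and 58r^3 + 17r^2 = 403959, so 524288 ≥ 403959.
For the inductive step, assume it holds for an arbitrary p ≥ 19, so 2^p ≥ 58p^3 + 17p^2.
Then 2^(p + 1) = 2·(2^p) ≥ 2·(58p^3 + 17p^2).
Also, for p ≥ 19 we have 2·(58p^3 + 17p^2) ≥ 58(p+1)^3 + 17(p+1)^2, since 2·(58p^3 + 17p^2) − (58(p+1)^3 + 17(p+1)^2) = 58p^3 - 157p^2 - 208p - 75, which is nonnegative for all p ≥ 19.
Combining, 2^(p + 1) ≥ 58(p+1)^3 + 17(p+1)^2.
By induction, the statement is established for all r ≥ 19.
Hence the smallest such n_0 is 19.

n_0 = 19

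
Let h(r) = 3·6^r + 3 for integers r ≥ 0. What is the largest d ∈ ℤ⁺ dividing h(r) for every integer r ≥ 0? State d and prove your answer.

Computing the first values: h(0) = 6 and h(1) = 21; gcd(6, 21) = 3, so d ≤ 3.
We prove 3 | 3·6^r + 3 for all r ≥ 0 by induction on r.
For the base case r = 0: h(0) = 6 = 3·(2), so 3 | h(0).
Inductive step: suppose the statement holds for some p ≥ 0, i.e. 3 | h(p). Then
h(p+1) = 3·6^(p+1) + 3 = 6·(3·6^p + 3) - 15 = 6·h(p) - 15. The first term is divisible by 3 by the inductive hypothesis, and -15 is divisible by 3. Hence 3 | h(p+1).
By the principle of mathematical induction, the result holds for all r ≥ 0.
Therefore the largest such d is 3.

d = 3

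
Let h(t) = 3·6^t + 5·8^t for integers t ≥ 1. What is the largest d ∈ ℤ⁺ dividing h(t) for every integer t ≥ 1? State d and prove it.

Computing the first values: h(1) = 58 and h(2) = 428; gcd(58, 428) = 2, so d ≤ 2.
We prove 2 | 3·6^t + 5·8^t for all t ≥ 1 by induction on t.
Base step (t = 1): h(1) = 58 = 2·(29), so 2 | h(1).
Inductive step: assume the claim holds for t = j, i.e. 2 | h(j). Then
h(j+1) − 8·h(j) = (3·6^(j+1) + 5·8^(j+1)) − 8·(3·6^j + 5·8^j) = (3)·6^j·(6 − 8) = (-6)·6^j. Since 2 | h(j) by the inductive hypothesis, 2 | 8·h(j); and 2 | -6 since -6 = 2·-3. Therefore 2 | h(j+1).
By induction, the statement is established for all t ≥ 1.
Therefore the largest such d is 2.

d = 2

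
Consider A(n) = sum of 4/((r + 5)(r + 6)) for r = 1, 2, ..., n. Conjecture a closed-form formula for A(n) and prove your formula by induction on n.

A(n) = 2n/(3(n + 6))

We claim A(n) = 2n/(3(n + 6)) for all n ≥ 1.
Base case (n = 1): A(1) = 2/21, and the closed form gives 2/21. They agree.
Inductive step: suppose the statement holds for some r ≥ 1, so A(r) = 2r/(3(r + 6)).
Then A(r+1) = A(r) + (4/((r + 6)(r + 7))) = (2r/(3(r + 6))) + (4/((r + 6)(r + 7))).
Simplifying, A(r+1) = 2(r + 1)/(3(r + 7)) = 2(r+1)/(3((r+1) + 6)),
which is the closed form with n = r+1.
Hence, by induction on n, the claim holds for every n ≥ 1.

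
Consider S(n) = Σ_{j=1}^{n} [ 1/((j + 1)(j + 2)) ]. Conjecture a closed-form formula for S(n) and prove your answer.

S(n) = n/(2(n + 2))

We claim S(n) = n/(2(n + 2)) for all n ≥ 1.
Base case (n = 1): S(1) = 1/6, and the closed form gives 1/6. They agree.
For the inductive step, assume it holds for an arbitrary j ≥ 1, so S(j) = j/(2(j + 2)).
Then S(j+1) = S(j) + (1/((j + 2)(j + 3))) = (j/(2(j + 2))) + (1/((j + 2)(j + 3))).
Simplifying, S(j+1) = (j + 1)/(2(j + 3)) = (j+1)/(2((j+1) + 2)),
which is the closed form with n = j+1.
This completes the induction.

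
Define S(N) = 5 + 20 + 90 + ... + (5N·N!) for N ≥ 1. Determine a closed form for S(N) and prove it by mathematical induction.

S(N) = (5N + 5)N! - 5

We claim S(N) = (5N + 5)N! - 5 for all N ≥ 1.
Base step (N = 1): S(1) = 5, and the closed form gives 5. They agree.
For the inductive step, assume it holds for an arbitrary m ≥ 1, so S(m) = (5m + 5)m! - 5.
Then S(m+1) = S(m) + (5(m + 1)(m + 1)!) = ((5m + 5)m! - 5) + (5(m + 1)(m + 1)!).
Simplifying, S(m+1) = (5(m+1) + 5)(m+1)! - 5,
which is the closed form with N = m+1.
This completes the induction.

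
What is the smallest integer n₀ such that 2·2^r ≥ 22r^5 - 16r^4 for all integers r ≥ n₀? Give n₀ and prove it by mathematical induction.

At r = 27: 268435456 < 307172898, so the inequality fails and n₀ ≥ 28. We prove 2·2^r ≥ 22r^5 - 16r^4 for all r ≥ 28.
Base step (r = 28): 2·2^r = 536870912 and 22r^5 - 16r^4 = 368793600, so 536870912 ≥ 368793600.
Inductive step: assume the claim holds for r = k, so 2·2^k ≥ 22k^5 - 16k^4.
Then 2·2^(k + 1) = 2·(2·2^k) ≥ 2·(22k^5 - 16k^4).
Also, for k ≥ 28 we have 2·(22k^5 - 16k^4) ≥ 22(k+1)^5 - 16(k+1)^4, since 2·(22k^5 - 16k^4) − (22(k+1)^5 - 16(k+1)^4) = 22k^5 - 126k^4 - 156k^3 - 124k^2 - 46k - 6, which is nonnegative for all k ≥ 28.
Combining, 2·2^(k + 1) ≥ 22(k+1)^5 - 16(k+1)^4.
This completes the induction.
Hence the smallest such n₀ is 28.

n₀ = 28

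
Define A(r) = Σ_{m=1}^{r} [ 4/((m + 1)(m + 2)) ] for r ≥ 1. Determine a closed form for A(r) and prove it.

A(r) = 2r/(r + 2)

We claim A(r) = 2r/(r + 2) for all r ≥ 1.
For the base case r = 1: A(1) = 2/3, and the closed form gives 2/3. They agree.
Inductive step: assume the claim holds for r = m, so A(m) = 2m/(m + 2).
Then A(m+1) = A(m) + (4/((m + 2)(m + 3))) = (2m/(m + 2)) + (4/((m + 2)(m + 3))).
Simplifying, A(m+1) = 2(m + 1)/(m + 3) = 2(m+1)/((m+1) + 2),
which is the closed form with r = m+1.
By the principle of mathematical induction, the result holds for all r ≥ 1.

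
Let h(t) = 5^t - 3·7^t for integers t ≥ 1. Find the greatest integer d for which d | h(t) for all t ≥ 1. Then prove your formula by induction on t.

Computing the first values: h(1) = -16 and h(2) = -122; gcd(-16, -122) = 2, so d ≤ 2.
We prove 2 | 5^t - 3·7^t for all t ≥ 1 by induction on t.
Base case (t = 1): h(1) = -16 = 2·(-8), so 2 | h(1).
Inductive step: assume the claim holds for t = m, i.e. 2 | h(m). Then
h(m+1) − 7·h(m) = (5^(m+1) - 3·7^(m+1)) − 7·(5^m - 3·7^m) = (1)·5^m·(5 − 7) = (-2)·5^m. Since 2 | h(m) by the inductive hypothesis, 2 | 7·h(m); and 2 | -2 since -2 = 2·-1. Therefore 2 | h(m+1).
This completes the induction.
Therefore the largest such d is 2.

d = 2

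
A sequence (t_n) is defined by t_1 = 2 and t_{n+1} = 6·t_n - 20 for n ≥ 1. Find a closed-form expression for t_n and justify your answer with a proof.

t_n = -2·6^(n - 1) + 4

Computing the first terms: t_1 = 2, t_2 = -8, t_3 = -68. This suggests t_n = -2·6^(n - 1) + 4.
Base case (n = 1): the formula gives 2 = 2 = t_1.
Suppose the result is true for n = m, so t_m = -2·6^(m - 1) + 4.
Then t_{m+1} = 6·t_m - 20 = 6·(-2·6^(m - 1) + 4) - 20 = -2·6^m + 4 = -2·6^((m+1) - 1) + 4,
which is the claimed formula at n = m+1.
By the principle of mathematical induction, the result holds for all n ≥ 1.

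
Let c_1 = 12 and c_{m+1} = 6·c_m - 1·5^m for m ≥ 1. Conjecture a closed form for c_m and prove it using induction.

c_m = 5^m + 7·6^(m - 1)

Computing the first terms: c_1 = 12, c_2 = 67, c_3 = 377. This suggests c_m = 5^m + 7·6^(m - 1).
When m = 1: the formula gives 12 = 12 = c_1.
Suppose the result is true for m = j, so c_j = 5^j + 7·6^(j - 1).
Then c_{j+1} = 6·c_j - 1·5^j = 6·(5^j + 7·6^(j - 1)) - 1·5^j = 5^(j + 1) + 7·6^j = 5^(j+1) + 7·6^((j+1) - 1),
which is the claimed formula at m = j+1.
By induction, the statement is established for all m ≥ 1.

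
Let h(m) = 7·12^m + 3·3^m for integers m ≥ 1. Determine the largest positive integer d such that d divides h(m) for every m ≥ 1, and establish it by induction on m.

Computing the first values: h(1) = 93 and h(2) = 1035; gcd(93, 1035) = 3, so d ≤ 3.
We prove 3 | 7·12^m + 3·3^m for all m ≥ 1 by induction on m.
For the base case m = 1: h(1) = 93 = 3·(31), so 3 | h(1).
For the inductive step, assume it holds for an arbitrary k ≥ 1, i.e. 3 | h(k). Then
h(k+1) − 12·h(k) = (7·12^(k+1) + 3·3^(k+1)) − 12·(7·12^k + 3·3^k) = (3)·3^k·(3 − 12) = (-27)·3^k. Since 3 | h(k) by the inductive hypothesis, 3 | 12·h(k); and 3 | -27 since -27 = 3·-9. Therefore 3 | h(k+1).
This completes the induction.
Therefore the largest such d is 3.

d = 3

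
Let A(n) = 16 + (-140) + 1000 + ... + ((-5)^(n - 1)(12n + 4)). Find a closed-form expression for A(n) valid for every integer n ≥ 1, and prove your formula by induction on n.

A(n) = -(-5)^n(2n + 1) + 1

We claim A(n) = -(-5)^n(2n + 1) + 1 for all n ≥ 1.
Base step (n = 1): A(1) = 16, and the closed form gives 16. They agree.
For the inductive step, assume it holds for an arbitrary k ≥ 1, so A(k) = -(-5)^k(2k + 1) + 1.
Then A(k+1) = A(k) + ((-5)^k(12k + 16)) = (-(-5)^k(2k + 1) + 1) + ((-5)^k(12k + 16)).
Simplifying, A(k+1) = 10(-5)^k·k + 15(-5)^k + 1 = -(-5)^(k+1)(2(k+1) + 1) + 1,
which is the closed form with n = k+1.
By the principle of mathematical induction, the result holds for all n ≥ 1.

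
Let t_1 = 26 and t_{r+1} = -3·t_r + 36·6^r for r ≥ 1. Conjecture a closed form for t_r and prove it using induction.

t_r = 2(-3)^(r - 1) + 4·6^r

Computing the first terms: t_1 = 26, t_2 = 138, t_3 = 882. This suggests t_r = 2(-3)^(r - 1) + 4·6^r.
For the base case r = 1: the formula gives 26 = 26 = t_1.
For the inductive step, assume it holds for an arbitrary m ≥ 1, so t_m = 2(-3)^(m - 1) + 4·6^m.
Then t_{m+1} = -3·t_m + 36·6^m = -3·(2(-3)^(m - 1) + 4·6^m) + 36·6^m = 2(-3)^m + 4·6^(m + 1) = 2(-3)^((m+1) - 1) + 4·6^(m+1),
which is the claimed formula at r = m+1.
By induction, the statement is established for all r ≥ 1.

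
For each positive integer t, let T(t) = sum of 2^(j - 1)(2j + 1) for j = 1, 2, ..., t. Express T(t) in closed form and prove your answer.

We claim T(t) = 2^t(2t - 1) + 1 for all t ≥ 1.
Base case (t = 1): T(1) = 3, and the closed form gives 3. They agree.
Suppose the result is true for t = j, so T(j) = 2^j(2j - 1) + 1.
Then T(j+1) = T(j) + (2^j(2j + 3)) = (2^j(2j - 1) + 1) + (2^j(2j + 3)).
Simplifying, T(j+1) = 2^(j + 1) + 2^(j + 2)j + 1 = 2^(j+1)(2(j+1) - 1) + 1,
which is the closed form with t = j+1.
This completes the induction.

T(t) = 2^t(2t - 1) + 1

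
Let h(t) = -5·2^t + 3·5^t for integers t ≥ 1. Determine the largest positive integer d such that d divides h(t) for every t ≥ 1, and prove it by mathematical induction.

Computing the first values: h(1) = 5 and h(2) = 55; gcd(5, 55) = 5, so d ≤ 5.
We prove 5 | -5·2^t + 3·5^t for all t ≥ 1 by induction on t.
When t = 1: h(1) = 5 = 5·(1), so 5 | h(1).
Inductive step: suppose the statement holds for some j ≥ 1, i.e. 5 | h(j). Then
h(j+1) − 5·h(j) = (-5·2^(j+1) + 3·5^(j+1)) − 5·(-5·2^j + 3·5^j) = (-5)·2^j·(2 − 5) = (15)·2^j. Since 5 | h(j) by the inductive hypothesis, 5 | 5·h(j); and 5 | 15 since 15 = 5·3. Therefore 5 | h(j+1).
By the principle of mathematical induction, the result holds for all t ≥ 1.
Therefore the largest such d is 5.

d = 5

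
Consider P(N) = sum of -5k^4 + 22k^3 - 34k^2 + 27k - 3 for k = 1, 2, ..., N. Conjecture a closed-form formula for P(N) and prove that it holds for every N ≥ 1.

P(N) = -N(N^4 - 3N^3 + 2N^2 - 2N - 5)

We claim P(N) = -N(N^4 - 3N^3 + 2N^2 - 2N - 5) for all N ≥ 1.
Base case (N = 1): P(1) = 7, and the closed form gives 7. They agree.
Inductive step: assume the claim holds for N = k, so P(k) = k(-k^4 + 3k^3 - 2k^2 + 2k + 5).
Then P(k+1) = P(k) + (-5k^4 + 2k^3 + 2k^2 + 5k + 7) = (k(-k^4 + 3k^3 - 2k^2 + 2k + 5)) + (-5k^4 + 2k^3 + 2k^2 + 5k + 7).
Simplifying, P(k+1) = -(k + 1)(k^4 + k^3 - k^2 - 3k - 7) = -(k+1)((k+1)^4 - 3(k+1)^3 + 2(k+1)^2 - 2(k+1) - 5),
which is the closed form with N = k+1.
Hence, by induction on N, the claim holds for every N ≥ 1.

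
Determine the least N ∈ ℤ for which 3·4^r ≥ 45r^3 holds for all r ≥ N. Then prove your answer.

N = 6

At r = 5: 3072 < 5625, so the inequality fails and N ≥ 6. We prove 3·4^r ≥ 45r^3 for all r ≥ 6.
When r = 6: 3·4^r = 12288 and 45r^3 = 9720, so 12288 ≥ 9720.
For the inductive step, assume it holds for an arbitrary m ≥ 6, so 3·4^m ≥ 45m^3.
Then 3·4^(m + 1) = 4·(3·4^m) ≥ 4·(45m^3).
Also, for m ≥ 6 we have 4·(45m^3) ≥ 45(m+1)^3, since 4 ≥ (1 + 1/m)^3 for all m ≥ 6.
Combining, 3·4^(m + 1) ≥ 45(m+1)^3.
By the principle of mathematical induction, the result holds for all r ≥ 6.
Hence the smallest such N is 6.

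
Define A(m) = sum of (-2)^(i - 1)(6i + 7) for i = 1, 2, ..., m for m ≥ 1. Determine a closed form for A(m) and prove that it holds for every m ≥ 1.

A(m) = -(-2)^m(2m + 3) + 3

We claim A(m) = -(-2)^m(2m + 3) + 3 for all m ≥ 1.
When m = 1: A(1) = 13, and the closed form gives 13. They agree.
Inductive step: suppose the statement holds for some i ≥ 1, so A(i) = -(-2)^i(2i + 3) + 3.
Then A(i+1) = A(i) + ((-2)^i(6i + 13)) = (-(-2)^i(2i + 3) + 3) + ((-2)^i(6i + 13)).
Simplifying, A(i+1) = 4(-2)^i·i + 10(-2)^i + 3 = -(-2)^(i+1)(2(i+1) + 3) + 3,
which is the closed form with m = i+1.
This completes the induction.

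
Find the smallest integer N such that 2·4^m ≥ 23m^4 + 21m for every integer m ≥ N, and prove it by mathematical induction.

At m = 7: 32768 < 55370, so the inequality fails and N ≥ 8. We prove 2·4^m ≥ 23m^4 + 21m for all m ≥ 8.
For the base case m = 8: 2·4^m = 131072 and 23m^4 + 21m = 94376, so 131072 ≥ 94376.
For the inductive step, assume it holds for an arbitrary i ≥ 8, so 2·4^i ≥ 23i^4 + 21i.
Then 2·4^(i + 1) = 4·(2·4^i) ≥ 4·(23i^4 + 21i).
Also, for i ≥ 8 we have 4·(23i^4 + 21i) ≥ 23(i+1)^4 + 21(i+1), since 4·(23i^4 + 21i) − (23(i+1)^4 + 21(i+1)) = 69i^4 - 92i^3 - 138i^2 - 29i - 44, which is nonnegative for all i ≥ 8.
Combining, 2·4^(i + 1) ≥ 23(i+1)^4 + 21(i+1).
Hence, by induction on m, the claim holds for every m ≥ 8.
Hence the smallest such N is 8.

N = 8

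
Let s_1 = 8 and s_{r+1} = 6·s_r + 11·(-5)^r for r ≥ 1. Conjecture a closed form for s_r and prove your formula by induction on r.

Computing the first terms: s_1 = 8, s_2 = -7, s_3 = 233. This suggests s_r = -(-5)^r + 3·6^(r - 1).
Base case (r = 1): the formula gives 8 = 8 = s_1.
For the inductive step, assume it holds for an arbitrary m ≥ 1, so s_m = -(-5)^m + 3·6^(m - 1).
Then s_{m+1} = 6·s_m + 11·(-5)^m = 6·(-(-5)^m + 3·6^(m - 1)) + 11·(-5)^m = -(-5)^(m + 1) + 3·6^m = -(-5)^(m+1) + 3·6^((m+1) - 1),
which is the claimed formula at r = m+1.
By induction, the statement is established for all r ≥ 1.

s_r = -(-5)^r + 3·6^(r - 1)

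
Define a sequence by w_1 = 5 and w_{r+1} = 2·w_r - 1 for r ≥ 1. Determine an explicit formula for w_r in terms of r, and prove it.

w_r = 2^(r + 1) + 1

Computing the first terms: w_1 = 5, w_2 = 9, w_3 = 17. This suggests w_r = 2^(r + 1) + 1.
Base step (r = 1): the formula gives 5 = 5 = w_1.
Inductive step: assume the claim holds for r = m, so w_m = 2^(m + 1) + 1.
Then w_{m+1} = 2·w_m - 1 = 2·(2^(m + 1) + 1) - 1 = 2^(m + 2) + 1 = 2^((m+1) + 1) + 1,
which is the claimed formula at r = m+1.
Hence, by induction on r, the claim holds for every r ≥ 1.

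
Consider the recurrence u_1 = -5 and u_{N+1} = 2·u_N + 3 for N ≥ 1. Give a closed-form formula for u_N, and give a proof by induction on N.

Computing the first terms: u_1 = -5, u_2 = -7, u_3 = -11. This suggests u_N = -2^N - 3.
Base case (N = 1): the formula gives -5 = -5 = u_1.
Inductive step: assume the claim holds for N = j, so u_j = -2^j - 3.
Then u_{j+1} = 2·u_j + 3 = 2·(-2^j - 3) + 3 = -2^(j + 1) - 3,
which is the claimed formula at N = j+1.
Hence, by induction on N, the claim holds for every N ≥ 1.

u_N = -2^N - 3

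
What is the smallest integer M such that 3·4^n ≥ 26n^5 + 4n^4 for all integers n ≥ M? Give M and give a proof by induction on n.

M = 10

At n = 9: 786432 < 1561518, so the inequality fails and M ≥ 10. We prove 3·4^n ≥ 26n^5 + 4n^4 for all n ≥ 10.
When n = 10: 3·4^n = 3145728 and 26n^5 + 4n^4 = 2640000, so 3145728 ≥ 2640000.
Suppose the result is true for n = p, so 3·4^p ≥ 26p^5 + 4p^4.
Then 3·4^(p + 1) = 4·(3·4^p) ≥ 4·(26p^5 + 4p^4).
Also, for p ≥ 10 we have 4·(26p^5 + 4p^4) ≥ 26(p+1)^5 + 4(p+1)^4, since 4·(26p^5 + 4p^4) − (26(p+1)^5 + 4(p+1)^4) = 78p^5 - 118p^4 - 276p^3 - 284p^2 - 146p - 30, which is nonnegative for all p ≥ 10.
Combining, 3·4^(p + 1) ≥ 26(p+1)^5 + 4(p+1)^4.
This completes the induction.
Hence the smallest such M is 10.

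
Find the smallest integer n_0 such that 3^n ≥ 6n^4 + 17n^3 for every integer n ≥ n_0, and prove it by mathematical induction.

At n = 10: 59049 < 77000, so the inequality fails and n_0 ≥ 11. We prove 3^n ≥ 6n^4 + 17n^3 for all n ≥ 11.
Base case (n = 11): 3^n = 177147 and 6n^4 + 17n^3 = 110473, so 177147 ≥ 110473.
Suppose the result is true for n = p, so 3^p ≥ 6p^4 + 17p^3.
Then 3^(p + 1) = 3·(3^p) ≥ 3·(6p^4 + 17p^3).
Also, for p ≥ 11 we have 3·(6p^4 + 17p^3) ≥ 6(p+1)^4 + 17(p+1)^3, since 3·(6p^4 + 17p^3) − (6(p+1)^4 + 17(p+1)^3) = 12p^4 + 10p^3 - 87p^2 - 75p - 23, which is nonnegative for all p ≥ 11.
Combining, 3^(p + 1) ≥ 6(p+1)^4 + 17(p+1)^3.
By the principle of mathematical induction, the result holds for all n ≥ 11.
Hence the smallest such n_0 is 11.

n_0 = 11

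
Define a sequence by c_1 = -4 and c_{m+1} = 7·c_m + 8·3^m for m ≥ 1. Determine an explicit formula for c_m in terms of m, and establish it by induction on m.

c_m = -2·3^m + 2·7^(m - 1)

Computing the first terms: c_1 = -4, c_2 = -4, c_3 = 44. This suggests c_m = -2·3^m + 2·7^(m - 1).
When m = 1: the formula gives -4 = -4 = c_1.
Inductive step: suppose the statement holds for some i ≥ 1, so c_i = -2·3^i + 2·7^(i - 1).
Then c_{i+1} = 7·c_i + 8·3^i = 7·(-2·3^i + 2·7^(i - 1)) + 8·3^i = -2·3^(i + 1) + 2·7^i = -2·3^(i+1) + 2·7^((i+1) - 1),
which is the claimed formula at m = i+1.
By induction, the statement is established for all m ≥ 1.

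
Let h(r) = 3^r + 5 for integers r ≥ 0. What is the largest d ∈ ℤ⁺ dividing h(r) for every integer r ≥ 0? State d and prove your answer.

d = 2

Computing the first values: h(0) = 6 and h(1) = 8; gcd(6, 8) = 2, so d ≤ 2.
We prove 2 | 3^r + 5 for all r ≥ 0 by induction on r.
When r = 0: h(0) = 6 = 2·(3), so 2 | h(0).
For the inductive step, assume it holds for an arbitrary p ≥ 0, i.e. 2 | h(p). Then
h(p+1) = 3^(p+1) + 5 = 3·(3^p + 5) - 10 = 3·h(p) - 10. The first term is divisible by 2 by the inductive hypothesis, and -10 is divisible by 2. Hence 2 | h(p+1).
Hence, by induction on r, the claim holds for every r ≥ 0.
Therefore the largest such d is 2.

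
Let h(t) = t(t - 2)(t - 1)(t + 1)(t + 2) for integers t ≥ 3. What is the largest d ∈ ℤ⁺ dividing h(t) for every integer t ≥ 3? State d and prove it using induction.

Computing the first values: h(3) = 120 and h(4) = 720; gcd(120, 720) = 120, so d ≤ 120.
We prove 120 | t(t - 2)(t - 1)(t + 1)(t + 2) for all t ≥ 3 by induction on t.
Base case (t = 3): h(3) = 120 = 120·(1), so 120 | h(3).
Inductive step: assume the claim holds for t = i, i.e. 120 | h(i). Then
h(i+1) − h(i) = (i-1)·i·(i+1)·(i+2)·(i+3) − (i-2)·(i-1)·i·(i+1)·(i+2) = (i-1)·i·(i+1)·(i+2)·[(i+3) − (i-2)] = 5·(i-1)·i·(i+1)·(i+2). The product of 4 consecutive integers is divisible by (4)! = 24, so h(i+1) − h(i) is divisible by 5·24 = 120. By the inductive hypothesis 120 | h(i), hence 120 | h(i+1).
Hence, by induction on t, the claim holds for every t ≥ 3.
Therefore the largest such d is 120.

d = 120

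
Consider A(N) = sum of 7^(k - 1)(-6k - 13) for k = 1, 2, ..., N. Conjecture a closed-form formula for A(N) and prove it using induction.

A(N) = -7^N(N + 2) + 2

We claim A(N) = -7^N(N + 2) + 2 for all N ≥ 1.
Base case (N = 1): A(1) = -19, and the closed form gives -19. They agree.
Inductive step: assume the claim holds for N = k, so A(k) = -7^k(k + 2) + 2.
Then A(k+1) = A(k) + (7^k(-6k - 19)) = (-7^k(k + 2) + 2) + (7^k(-6k - 19)).
Simplifying, A(k+1) = -7·7^k·k - 21·7^k + 2 = -7^(k+1)((k+1) + 2) + 2,
which is the closed form with N = k+1.
This completes the induction.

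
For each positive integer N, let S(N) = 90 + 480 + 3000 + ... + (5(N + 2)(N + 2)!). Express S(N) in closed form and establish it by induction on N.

We claim S(N) = 5(N + 3)! - 30 for all N ≥ 1.
Base case (N = 1): S(1) = 90, and the closed form gives 90. They agree.
For the inductive step, assume it holds for an arbitrary j ≥ 1, so S(j) = 5(j + 3)! - 30.
Then S(j+1) = S(j) + (5(j + 3)(j + 3)!) = (5(j + 3)! - 30) + (5(j + 3)(j + 3)!).
Simplifying, S(j+1) = 5((j+1) + 3)! - 30,
which is the closed form with N = j+1.
This completes the induction.

S(N) = 5(N + 3)! - 30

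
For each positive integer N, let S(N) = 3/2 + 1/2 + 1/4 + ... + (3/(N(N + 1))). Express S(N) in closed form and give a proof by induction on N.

S(N) = 3N/(N + 1)

We claim S(N) = 3N/(N + 1) for all N ≥ 1.
Base step (N = 1): S(1) = 3/2, and the closed form gives 3/2. They agree.
Inductive step: suppose the statement holds for some m ≥ 1, so S(m) = 3m/(m + 1).
Then S(m+1) = S(m) + (3/((m + 1)(m + 2))) = (3m/(m + 1)) + (3/((m + 1)(m + 2))).
Simplifying, S(m+1) = 3(m + 1)/(m + 2) = 3(m+1)/((m+1) + 1),
which is the closed form with N = m+1.
By the principle of mathematical induction, the result holds for all N ≥ 1.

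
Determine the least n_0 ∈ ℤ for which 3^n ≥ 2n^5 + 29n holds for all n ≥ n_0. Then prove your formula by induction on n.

n_0 = 12

At n = 11: 177147 < 322421, so the inequality fails and n_0 ≥ 12. We prove 3^n ≥ 2n^5 + 29n for all n ≥ 12.
Base step (n = 12): 3^n = 531441 and 2n^5 + 29n = 498012, so 531441 ≥ 498012.
Inductive step: assume the claim holds for n = k, so 3^k ≥ 2k^5 + 29k.
Then 3^(k + 1) = 3·(3^k) ≥ 3·(2k^5 + 29k).
Also, for k ≥ 12 we have 3·(2k^5 + 29k) ≥ 2(k+1)^5 + 29(k+1), since 3·(2k^5 + 29k) − (2(k+1)^5 + 29(k+1)) = 4k^5 - 10k^4 - 20k^3 - 20k^2 + 48k - 31, which is nonnegative for all k ≥ 12.
Combining, 3^(k + 1) ≥ 2(k+1)^5 + 29(k+1).
By induction, the statement is established for all n ≥ 12.
Hence the smallest such n_0 is 12.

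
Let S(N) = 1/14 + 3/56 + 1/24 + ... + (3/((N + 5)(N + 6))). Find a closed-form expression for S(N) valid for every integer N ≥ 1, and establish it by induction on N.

We claim S(N) = N/(2(N + 6)) for all N ≥ 1.
Base case (N = 1): S(1) = 1/14, and the closed form gives 1/14. They agree.
Inductive step: suppose the statement holds for some j ≥ 1, so S(j) = j/(2(j + 6)).
Then S(j+1) = S(j) + (3/((j + 6)(j + 7))) = (j/(2(j + 6))) + (3/((j + 6)(j + 7))).
Simplifying, S(j+1) = (j + 1)/(2(j + 7)) = (j+1)/(2((j+1) + 6)),
which is the closed form with N = j+1.
This completes the induction.

S(N) = N/(2(N + 6))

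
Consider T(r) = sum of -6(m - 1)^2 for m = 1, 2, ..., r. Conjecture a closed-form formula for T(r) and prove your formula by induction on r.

We claim T(r) = -r(r - 1)(2r - 1) for all r ≥ 1.
When r = 1: T(1) = 0, and the closed form gives 0. They agree.
Inductive step: suppose the statement holds for some m ≥ 1, so T(m) = m(-2m^2 + 3m - 1).
Then T(m+1) = T(m) + (-6m^2) = (m(-2m^2 + 3m - 1)) + (-6m^2).
Simplifying, T(m+1) = -m(m + 1)(2m + 1) = -(m+1)((m+1) - 1)(2(m+1) - 1),
which is the closed form with r = m+1.
By the principle of mathematical induction, the result holds for all r ≥ 1.

T(r) = -r(r - 1)(2r - 1)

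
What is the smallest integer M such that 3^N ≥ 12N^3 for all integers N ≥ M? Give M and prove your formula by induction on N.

At N = 7: 2187 < 4116, so the inequality fails and M ≥ 8. We prove 3^N ≥ 12N^3 for all N ≥ 8.
Base case (N = 8): 3^N = 6561 and 12N^3 = 6144, so 6561 ≥ 6144.
Inductive step: assume the claim holds for N = m, so 3^m ≥ 12m^3.
Then 3^(m + 1) = 3·(3^m) ≥ 3·(12m^3).
Also, for m ≥ 8 we have 3·(12m^3) ≥ 12(m+1)^3, since 3 ≥ (1 + 1/m)^3 for all m ≥ 8.
Combining, 3^(m + 1) ≥ 12(m+1)^3.
This completes the induction.
Hence the smallest such M is 8.

M = 8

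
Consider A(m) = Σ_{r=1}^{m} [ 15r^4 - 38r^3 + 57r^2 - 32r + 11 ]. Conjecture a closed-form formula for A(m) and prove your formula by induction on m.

A(m) = m(3m^4 - 2m^3 + 5m^2 + 3m + 4)

We claim A(m) = m(3m^4 - 2m^3 + 5m^2 + 3m + 4) for all m ≥ 1.
For the base case m = 1: A(1) = 13, and the closed form gives 13. They agree.
Inductive step: suppose the statement holds for some r ≥ 1, so A(r) = r(3r^4 - 2r^3 + 5r^2 + 3r + 4).
Then A(r+1) = A(r) + (15r^4 + 22r^3 + 33r^2 + 28r + 13) = (r(3r^4 - 2r^3 + 5r^2 + 3r + 4)) + (15r^4 + 22r^3 + 33r^2 + 28r + 13).
Simplifying, A(r+1) = (r + 1)(3r^4 + 10r^3 + 17r^2 + 19r + 13) = (r+1)(3(r+1)^4 - 2(r+1)^3 + 5(r+1)^2 + 3(r+1) + 4),
which is the closed form with m = r+1.
Hence, by induction on m, the claim holds for every m ≥ 1.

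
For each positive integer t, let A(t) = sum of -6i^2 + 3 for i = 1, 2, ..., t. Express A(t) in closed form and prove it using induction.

We claim A(t) = -t(t + 2)(2t - 1) for all t ≥ 1.
Base case (t = 1): A(1) = -3, and the closed form gives -3. They agree.
Suppose the result is true for t = i, so A(i) = i(-2i^2 - 3i + 2).
Then A(i+1) = A(i) + (-6(i + 1)^2 + 3) = (i(-2i^2 - 3i + 2)) + (-6(i + 1)^2 + 3).
Simplifying, A(i+1) = -(i + 1)(i + 3)(2i + 1) = -(i+1)((i+1) + 2)(2(i+1) - 1),
which is the closed form with t = i+1.
This completes the induction.

A(t) = -t(t + 2)(2t - 1)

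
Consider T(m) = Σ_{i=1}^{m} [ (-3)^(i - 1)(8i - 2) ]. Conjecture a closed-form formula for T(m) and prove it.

We claim T(m) = -2(-3)^m·m for all m ≥ 1.
Base step (m = 1): T(1) = 6, and the closed form gives 6. They agree.
For the inductive step, assume it holds for an arbitrary i ≥ 1, so T(i) = -2(-3)^i·i.
Then T(i+1) = T(i) + ((-3)^i(8i + 6)) = (-2(-3)^i·i) + ((-3)^i(8i + 6)).
Simplifying, T(i+1) = 6(-3)^i(i + 1) = -2(-3)^(i+1)·(i+1),
which is the closed form with m = i+1.
This completes the induction.

T(m) = -2(-3)^m·m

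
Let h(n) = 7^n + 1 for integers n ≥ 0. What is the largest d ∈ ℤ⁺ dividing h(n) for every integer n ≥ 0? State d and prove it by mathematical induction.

d = 2

Computing the first values: h(0) = 2 and h(1) = 8; gcd(2, 8) = 2, so d ≤ 2.
We prove 2 | 7^n + 1 for all n ≥ 0 by induction on n.
When n = 0: h(0) = 2 = 2·(1), so 2 | h(0).
Suppose the result is true for n = m, i.e. 2 | h(m). Then
h(m+1) = 7^(m+1) + 1 = 7·(7^m + 1) - 6 = 7·h(m) - 6. The first term is divisible by 2 by the inductive hypothesis, and -6 is divisible by 2. Hence 2 | h(m+1).
By the principle of mathematical induction, the result holds for all n ≥ 0.
Therefore the largest such d is 2.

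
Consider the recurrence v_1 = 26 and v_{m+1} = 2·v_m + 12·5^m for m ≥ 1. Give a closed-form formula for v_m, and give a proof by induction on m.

v_m = 3·2^m + 4·5^m

Computing the first terms: v_1 = 26, v_2 = 112, v_3 = 524. This suggests v_m = 3·2^m + 4·5^m.
When m = 1: the formula gives 26 = 26 = v_1.
For the inductive step, assume it holds for an arbitrary r ≥ 1, so v_r = 3·2^r + 4·5^r.
Then v_{r+1} = 2·v_r + 12·5^r = 2·(3·2^r + 4·5^r) + 12·5^r = 3·2^(r + 1) + 4·5^(r + 1),
which is the claimed formula at m = r+1.
Hence, by induction on m, the claim holds for every m ≥ 1.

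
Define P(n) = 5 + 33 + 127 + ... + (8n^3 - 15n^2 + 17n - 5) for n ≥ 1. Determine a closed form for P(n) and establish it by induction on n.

We claim P(n) = n(2n^3 - n^2 + 3n + 1) for all n ≥ 1.
Base case (n = 1): P(1) = 5, and the closed form gives 5. They agree.
Inductive step: suppose the statement holds for some i ≥ 1, so P(i) = i(2i^3 - i^2 + 3i + 1).
Then P(i+1) = P(i) + (8i^3 + 9i^2 + 11i + 5) = (i(2i^3 - i^2 + 3i + 1)) + (8i^3 + 9i^2 + 11i + 5).
Simplifying, P(i+1) = (i + 1)(2i^3 + 5i^2 + 7i + 5) = (i+1)(2(i+1)^3 - (i+1)^2 + 3(i+1) + 1),
which is the closed form with n = i+1.
By induction, the statement is established for all n ≥ 1.

P(n) = n(2n^3 - n^2 + 3n + 1)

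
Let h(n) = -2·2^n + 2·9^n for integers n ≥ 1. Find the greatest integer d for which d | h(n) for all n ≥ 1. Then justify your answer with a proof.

Computing the first values: h(1) = 14 and h(2) = 154; gcd(14, 154) = 14, so d ≤ 14.
We prove 14 | -2·2^n + 2·9^n for all n ≥ 1 by induction on n.
When n = 1: h(1) = 14 = 14·(1), so 14 | h(1).
Inductive step: assume the claim holds for n = p, i.e. 14 | h(p). Then
h(p+1) − 9·h(p) = (-2·2^(p+1) + 2·9^(p+1)) − 9·(-2·2^p + 2·9^p) = (-2)·2^p·(2 − 9) = (14)·2^p. Since 14 | h(p) by the inductive hypothesis, 14 | 9·h(p); and 14 | 14 since 14 = 14·1. Therefore 14 | h(p+1).
This completes the induction.
Therefore the largest such d is 14.

d = 14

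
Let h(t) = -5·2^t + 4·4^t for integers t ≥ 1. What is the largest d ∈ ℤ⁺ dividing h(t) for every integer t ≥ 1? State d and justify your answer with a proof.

Computing the first values: h(1) = 6 and h(2) = 44; gcd(6, 44) = 2, so d ≤ 2.
We prove 2 | -5·2^t + 4·4^t for all t ≥ 1 by induction on t.
For the base case t = 1: h(1) = 6 = 2·(3), so 2 | h(1).
For the inductive step, assume it holds for an arbitrary p ≥ 1, i.e. 2 | h(p). Then
h(p+1) − 4·h(p) = (-5·2^(p+1) + 4·4^(p+1)) − 4·(-5·2^p + 4·4^p) = (-5)·2^p·(2 − 4) = (10)·2^p. Since 2 | h(p) by the inductive hypothesis, 2 | 4·h(p); and 2 | 10 since 10 = 2·5. Therefore 2 | h(p+1).
Hence, by induction on t, the claim holds for every t ≥ 1.
Therefore the largest such d is 2.

d = 2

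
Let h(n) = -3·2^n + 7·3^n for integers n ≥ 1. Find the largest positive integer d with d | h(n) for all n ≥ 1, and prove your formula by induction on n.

d = 3

Computing the first values: h(1) = 15 and h(2) = 51; gcd(15, 51) = 3, so d ≤ 3.
We prove 3 | -3·2^n + 7·3^n for all n ≥ 1 by induction on n.
Base step (n = 1): h(1) = 15 = 3·(5), so 3 | h(1).
Inductive step: suppose the statement holds for some i ≥ 1, i.e. 3 | h(i). Then
h(i+1) − 3·h(i) = (-3·2^(i+1) + 7·3^(i+1)) − 3·(-3·2^i + 7·3^i) = (-3)·2^i·(2 − 3) = (3)·2^i. Since 3 | h(i) by the inductive hypothesis, 3 | 3·h(i); and 3 | 3 since 3 = 3·1. Therefore 3 | h(i+1).
This completes the induction.
Therefore the largest such d is 3.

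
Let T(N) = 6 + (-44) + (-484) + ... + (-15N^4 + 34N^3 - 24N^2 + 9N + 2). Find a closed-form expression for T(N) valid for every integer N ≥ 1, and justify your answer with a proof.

We claim T(N) = -N(3N^4 - N^3 - 4N^2 - N - 3) for all N ≥ 1.
When N = 1: T(1) = 6, and the closed form gives 6. They agree.
For the inductive step, assume it holds for an arbitrary r ≥ 1, so T(r) = r(-3r^4 + r^3 + 4r^2 + r + 3).
Then T(r+1) = T(r) + (-15r^4 - 26r^3 - 12r^2 + 3r + 6) = (r(-3r^4 + r^3 + 4r^2 + r + 3)) + (-15r^4 - 26r^3 - 12r^2 + 3r + 6).
Simplifying, T(r+1) = -(r + 1)(3r^4 + 11r^3 + 11r^2 - 6) = -(r+1)(3(r+1)^4 - (r+1)^3 - 4(r+1)^2 - (r+1) - 3),
which is the closed form with N = r+1.
By induction, the statement is established for all N ≥ 1.

T(N) = -N(3N^4 - N^3 - 4N^2 - N - 3)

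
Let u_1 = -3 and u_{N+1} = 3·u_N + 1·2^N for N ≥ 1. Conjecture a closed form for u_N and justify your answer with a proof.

Computing the first terms: u_1 = -3, u_2 = -7, u_3 = -17. This suggests u_N = -2^N - 3^(N - 1).
Base step (N = 1): the formula gives -3 = -3 = u_1.
Inductive step: assume the claim holds for N = j, so u_j = -2^j - 3^(j - 1).
Then u_{j+1} = 3·u_j + 1·2^j = 3·(-2^j - 3^(j - 1)) + 1·2^j = -2^(j + 1) - 3^j = -2^(j+1) - 3^((j+1) - 1),
which is the claimed formula at N = j+1.
This completes the induction.

u_N = -2^N - 3^(N - 1)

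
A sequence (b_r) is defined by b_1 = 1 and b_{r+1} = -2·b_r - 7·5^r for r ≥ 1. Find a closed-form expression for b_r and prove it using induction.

b_r = -3(-2)^r - 5^r

Computing the first terms: b_1 = 1, b_2 = -37, b_3 = -101. This suggests b_r = -3(-2)^r - 5^r.
For the base case r = 1: the formula gives 1 = 1 = b_1.
Suppose the result is true for r = k, so b_k = -3(-2)^k - 5^k.
Then b_{k+1} = -2·b_k - 7·5^k = -2·(-3(-2)^k - 5^k) - 7·5^k = -3(-2)^(k + 1) - 5^(k + 1),
which is the claimed formula at r = k+1.
Hence, by induction on r, the claim holds for every r ≥ 1.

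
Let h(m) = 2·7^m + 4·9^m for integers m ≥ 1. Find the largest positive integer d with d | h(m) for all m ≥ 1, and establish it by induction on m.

d = 2

Computing the first values: h(1) = 50 and h(2) = 422; gcd(50, 422) = 2, so d ≤ 2.
We prove 2 | 2·7^m + 4·9^m for all m ≥ 1 by induction on m.
For the base case m = 1: h(1) = 50 = 2·(25), so 2 | h(1).
Inductive step: assume the claim holds for m = p, i.e. 2 | h(p). Then
h(p+1) − 9·h(p) = (2·7^(p+1) + 4·9^(p+1)) − 9·(2·7^p + 4·9^p) = (2)·7^p·(7 − 9) = (-4)·7^p. Since 2 | h(p) by the inductive hypothesis, 2 | 9·h(p); and 2 | -4 since -4 = 2·-2. Therefore 2 | h(p+1).
By the principle of mathematical induction, the result holds for all m ≥ 1.
Therefore the largest such d is 2.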